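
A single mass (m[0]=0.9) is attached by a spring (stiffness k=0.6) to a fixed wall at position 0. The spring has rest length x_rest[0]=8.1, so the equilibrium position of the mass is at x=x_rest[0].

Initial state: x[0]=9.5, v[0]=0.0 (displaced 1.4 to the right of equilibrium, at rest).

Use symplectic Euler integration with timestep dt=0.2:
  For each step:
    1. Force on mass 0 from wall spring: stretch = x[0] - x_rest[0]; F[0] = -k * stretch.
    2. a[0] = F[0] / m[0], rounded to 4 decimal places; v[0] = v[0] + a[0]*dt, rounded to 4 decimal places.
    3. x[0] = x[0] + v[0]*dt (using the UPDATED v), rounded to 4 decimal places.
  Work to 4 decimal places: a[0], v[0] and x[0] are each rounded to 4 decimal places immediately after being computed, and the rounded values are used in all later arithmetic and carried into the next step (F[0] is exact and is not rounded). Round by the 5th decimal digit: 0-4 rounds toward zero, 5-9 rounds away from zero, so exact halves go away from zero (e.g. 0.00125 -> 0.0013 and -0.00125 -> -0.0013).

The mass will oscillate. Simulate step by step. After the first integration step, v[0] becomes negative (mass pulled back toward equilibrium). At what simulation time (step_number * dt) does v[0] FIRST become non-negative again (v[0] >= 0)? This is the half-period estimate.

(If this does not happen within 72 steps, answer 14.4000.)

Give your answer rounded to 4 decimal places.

Answer: 4.0000

Derivation:
Step 0: x=[9.5000] v=[0.0000]
Step 1: x=[9.4627] v=[-0.1867]
Step 2: x=[9.3890] v=[-0.3684]
Step 3: x=[9.2809] v=[-0.5403]
Step 4: x=[9.1413] v=[-0.6978]
Step 5: x=[8.9740] v=[-0.8366]
Step 6: x=[8.7834] v=[-0.9531]
Step 7: x=[8.5746] v=[-1.0442]
Step 8: x=[8.3531] v=[-1.1075]
Step 9: x=[8.1249] v=[-1.1412]
Step 10: x=[7.8960] v=[-1.1445]
Step 11: x=[7.6725] v=[-1.1173]
Step 12: x=[7.4604] v=[-1.0603]
Step 13: x=[7.2654] v=[-0.9750]
Step 14: x=[7.0927] v=[-0.8637]
Step 15: x=[6.9468] v=[-0.7294]
Step 16: x=[6.8317] v=[-0.5756]
Step 17: x=[6.7504] v=[-0.4065]
Step 18: x=[6.7051] v=[-0.2266]
Step 19: x=[6.6970] v=[-0.0406]
Step 20: x=[6.7263] v=[0.1465]
First v>=0 after going negative at step 20, time=4.0000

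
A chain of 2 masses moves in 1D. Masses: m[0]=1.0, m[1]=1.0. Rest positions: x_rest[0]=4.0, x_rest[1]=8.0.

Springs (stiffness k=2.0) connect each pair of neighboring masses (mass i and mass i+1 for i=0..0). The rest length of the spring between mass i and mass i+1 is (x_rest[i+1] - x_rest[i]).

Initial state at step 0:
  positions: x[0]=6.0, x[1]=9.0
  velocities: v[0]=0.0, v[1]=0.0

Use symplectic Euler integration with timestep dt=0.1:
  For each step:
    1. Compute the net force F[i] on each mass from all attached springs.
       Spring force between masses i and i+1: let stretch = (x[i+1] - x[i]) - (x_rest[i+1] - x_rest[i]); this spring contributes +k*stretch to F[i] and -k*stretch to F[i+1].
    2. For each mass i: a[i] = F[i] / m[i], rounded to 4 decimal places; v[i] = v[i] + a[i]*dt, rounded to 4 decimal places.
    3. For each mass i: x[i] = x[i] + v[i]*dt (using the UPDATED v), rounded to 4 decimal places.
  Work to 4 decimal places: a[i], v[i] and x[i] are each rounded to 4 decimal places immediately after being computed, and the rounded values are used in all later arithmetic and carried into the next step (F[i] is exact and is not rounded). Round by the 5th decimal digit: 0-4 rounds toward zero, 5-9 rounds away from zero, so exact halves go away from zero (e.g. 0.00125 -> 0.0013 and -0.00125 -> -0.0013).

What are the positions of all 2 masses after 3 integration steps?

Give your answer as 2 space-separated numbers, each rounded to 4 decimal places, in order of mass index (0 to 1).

Answer: 5.8840 9.1160

Derivation:
Step 0: x=[6.0000 9.0000] v=[0.0000 0.0000]
Step 1: x=[5.9800 9.0200] v=[-0.2000 0.2000]
Step 2: x=[5.9408 9.0592] v=[-0.3920 0.3920]
Step 3: x=[5.8840 9.1160] v=[-0.5683 0.5683]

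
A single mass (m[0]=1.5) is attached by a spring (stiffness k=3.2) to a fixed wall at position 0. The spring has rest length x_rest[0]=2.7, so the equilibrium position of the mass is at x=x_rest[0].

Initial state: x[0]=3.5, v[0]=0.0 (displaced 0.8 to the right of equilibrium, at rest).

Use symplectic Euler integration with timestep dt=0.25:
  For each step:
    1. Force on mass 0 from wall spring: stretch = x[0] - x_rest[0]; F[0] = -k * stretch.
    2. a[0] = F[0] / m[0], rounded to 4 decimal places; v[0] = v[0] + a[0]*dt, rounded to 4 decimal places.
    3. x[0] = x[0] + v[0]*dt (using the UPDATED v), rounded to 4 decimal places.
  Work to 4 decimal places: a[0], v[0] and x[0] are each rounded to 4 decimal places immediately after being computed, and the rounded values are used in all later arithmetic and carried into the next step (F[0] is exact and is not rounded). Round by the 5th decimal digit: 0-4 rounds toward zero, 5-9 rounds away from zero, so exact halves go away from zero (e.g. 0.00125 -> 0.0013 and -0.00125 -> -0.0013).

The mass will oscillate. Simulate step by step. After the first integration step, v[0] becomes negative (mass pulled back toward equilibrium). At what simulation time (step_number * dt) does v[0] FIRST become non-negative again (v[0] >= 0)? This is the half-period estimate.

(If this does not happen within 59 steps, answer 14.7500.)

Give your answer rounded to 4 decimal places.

Answer: 2.2500

Derivation:
Step 0: x=[3.5000] v=[0.0000]
Step 1: x=[3.3933] v=[-0.4267]
Step 2: x=[3.1942] v=[-0.7965]
Step 3: x=[2.9292] v=[-1.0601]
Step 4: x=[2.6336] v=[-1.1824]
Step 5: x=[2.3469] v=[-1.1470]
Step 6: x=[2.1072] v=[-0.9587]
Step 7: x=[1.9466] v=[-0.6426]
Step 8: x=[1.8864] v=[-0.2408]
Step 9: x=[1.9347] v=[0.1931]
First v>=0 after going negative at step 9, time=2.2500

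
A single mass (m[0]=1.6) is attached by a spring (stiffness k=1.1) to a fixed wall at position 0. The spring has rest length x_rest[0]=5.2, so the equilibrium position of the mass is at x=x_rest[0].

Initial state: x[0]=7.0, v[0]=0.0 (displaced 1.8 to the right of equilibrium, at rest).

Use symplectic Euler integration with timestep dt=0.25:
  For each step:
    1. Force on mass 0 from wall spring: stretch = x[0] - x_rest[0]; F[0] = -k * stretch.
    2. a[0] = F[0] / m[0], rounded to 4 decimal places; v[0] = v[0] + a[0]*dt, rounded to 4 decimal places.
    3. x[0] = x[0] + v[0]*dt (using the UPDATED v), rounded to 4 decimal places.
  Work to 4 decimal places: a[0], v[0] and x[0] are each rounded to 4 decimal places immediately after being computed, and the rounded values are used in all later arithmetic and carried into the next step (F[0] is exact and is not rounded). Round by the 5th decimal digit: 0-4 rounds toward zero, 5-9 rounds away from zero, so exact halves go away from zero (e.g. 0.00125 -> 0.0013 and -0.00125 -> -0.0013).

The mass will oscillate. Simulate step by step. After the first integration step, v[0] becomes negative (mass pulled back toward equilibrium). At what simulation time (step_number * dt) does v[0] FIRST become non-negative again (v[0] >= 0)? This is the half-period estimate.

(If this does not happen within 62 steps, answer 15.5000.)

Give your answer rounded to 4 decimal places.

Answer: 4.0000

Derivation:
Step 0: x=[7.0000] v=[0.0000]
Step 1: x=[6.9227] v=[-0.3094]
Step 2: x=[6.7713] v=[-0.6055]
Step 3: x=[6.5524] v=[-0.8756]
Step 4: x=[6.2754] v=[-1.1081]
Step 5: x=[5.9522] v=[-1.2929]
Step 6: x=[5.5967] v=[-1.4222]
Step 7: x=[5.2241] v=[-1.4904]
Step 8: x=[4.8505] v=[-1.4946]
Step 9: x=[4.4919] v=[-1.4345]
Step 10: x=[4.1637] v=[-1.3128]
Step 11: x=[3.8800] v=[-1.1347]
Step 12: x=[3.6531] v=[-0.9078]
Step 13: x=[3.4926] v=[-0.6419]
Step 14: x=[3.4055] v=[-0.3485]
Step 15: x=[3.3955] v=[-0.0401]
Step 16: x=[3.4630] v=[0.2701]
First v>=0 after going negative at step 16, time=4.0000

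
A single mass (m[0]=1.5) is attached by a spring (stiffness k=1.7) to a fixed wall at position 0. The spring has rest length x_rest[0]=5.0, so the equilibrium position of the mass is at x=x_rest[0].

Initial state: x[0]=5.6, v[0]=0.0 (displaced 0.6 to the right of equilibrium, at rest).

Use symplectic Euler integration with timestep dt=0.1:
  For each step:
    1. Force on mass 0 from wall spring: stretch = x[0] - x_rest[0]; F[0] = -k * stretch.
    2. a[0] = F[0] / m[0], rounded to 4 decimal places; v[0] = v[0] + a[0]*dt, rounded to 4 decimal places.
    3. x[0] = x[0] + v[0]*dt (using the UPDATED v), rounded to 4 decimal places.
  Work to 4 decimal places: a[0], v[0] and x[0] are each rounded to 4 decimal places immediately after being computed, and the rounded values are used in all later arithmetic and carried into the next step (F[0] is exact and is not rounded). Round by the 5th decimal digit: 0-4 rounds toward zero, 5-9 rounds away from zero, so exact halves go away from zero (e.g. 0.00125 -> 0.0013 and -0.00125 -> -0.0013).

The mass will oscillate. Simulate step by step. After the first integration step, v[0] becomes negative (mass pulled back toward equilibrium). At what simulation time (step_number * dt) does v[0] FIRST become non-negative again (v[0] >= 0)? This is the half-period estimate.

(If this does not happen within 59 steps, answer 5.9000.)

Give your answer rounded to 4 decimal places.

Step 0: x=[5.6000] v=[0.0000]
Step 1: x=[5.5932] v=[-0.0680]
Step 2: x=[5.5797] v=[-0.1352]
Step 3: x=[5.5596] v=[-0.2009]
Step 4: x=[5.5332] v=[-0.2643]
Step 5: x=[5.5007] v=[-0.3247]
Step 6: x=[5.4626] v=[-0.3815]
Step 7: x=[5.4192] v=[-0.4339]
Step 8: x=[5.3711] v=[-0.4814]
Step 9: x=[5.3188] v=[-0.5235]
Step 10: x=[5.2628] v=[-0.5596]
Step 11: x=[5.2039] v=[-0.5894]
Step 12: x=[5.1427] v=[-0.6125]
Step 13: x=[5.0798] v=[-0.6287]
Step 14: x=[5.0160] v=[-0.6377]
Step 15: x=[4.9521] v=[-0.6395]
Step 16: x=[4.8887] v=[-0.6341]
Step 17: x=[4.8266] v=[-0.6215]
Step 18: x=[4.7664] v=[-0.6019]
Step 19: x=[4.7089] v=[-0.5754]
Step 20: x=[4.6547] v=[-0.5424]
Step 21: x=[4.6044] v=[-0.5033]
Step 22: x=[4.5586] v=[-0.4585]
Step 23: x=[4.5178] v=[-0.4085]
Step 24: x=[4.4824] v=[-0.3539]
Step 25: x=[4.4529] v=[-0.2952]
Step 26: x=[4.4296] v=[-0.2332]
Step 27: x=[4.4127] v=[-0.1686]
Step 28: x=[4.4025] v=[-0.1020]
Step 29: x=[4.3991] v=[-0.0343]
Step 30: x=[4.4025] v=[0.0338]
First v>=0 after going negative at step 30, time=3.0000

Answer: 3.0000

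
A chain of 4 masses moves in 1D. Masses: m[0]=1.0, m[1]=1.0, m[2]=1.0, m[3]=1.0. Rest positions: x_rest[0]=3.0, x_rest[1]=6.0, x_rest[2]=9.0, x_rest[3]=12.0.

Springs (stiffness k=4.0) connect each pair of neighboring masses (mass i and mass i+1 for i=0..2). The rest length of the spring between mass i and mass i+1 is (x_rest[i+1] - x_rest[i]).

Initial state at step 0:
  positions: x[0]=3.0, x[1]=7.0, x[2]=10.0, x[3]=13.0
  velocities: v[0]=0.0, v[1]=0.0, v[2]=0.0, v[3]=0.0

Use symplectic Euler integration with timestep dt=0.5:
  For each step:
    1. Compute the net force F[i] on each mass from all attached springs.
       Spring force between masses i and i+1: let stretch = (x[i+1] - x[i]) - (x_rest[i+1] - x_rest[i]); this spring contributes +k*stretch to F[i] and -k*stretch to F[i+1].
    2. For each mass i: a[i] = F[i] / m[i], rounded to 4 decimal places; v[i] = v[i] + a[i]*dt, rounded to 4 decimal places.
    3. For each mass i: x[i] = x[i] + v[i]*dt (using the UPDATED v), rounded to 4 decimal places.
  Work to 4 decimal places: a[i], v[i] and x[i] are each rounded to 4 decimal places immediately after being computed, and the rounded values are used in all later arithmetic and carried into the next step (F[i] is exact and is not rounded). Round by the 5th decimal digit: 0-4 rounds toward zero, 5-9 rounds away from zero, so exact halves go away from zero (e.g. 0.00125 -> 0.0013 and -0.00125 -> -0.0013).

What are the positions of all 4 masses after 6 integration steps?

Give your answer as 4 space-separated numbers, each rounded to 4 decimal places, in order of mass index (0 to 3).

Answer: 4.0000 6.0000 10.0000 13.0000

Derivation:
Step 0: x=[3.0000 7.0000 10.0000 13.0000] v=[0.0000 0.0000 0.0000 0.0000]
Step 1: x=[4.0000 6.0000 10.0000 13.0000] v=[2.0000 -2.0000 0.0000 0.0000]
Step 2: x=[4.0000 7.0000 9.0000 13.0000] v=[0.0000 2.0000 -2.0000 0.0000]
Step 3: x=[4.0000 7.0000 10.0000 12.0000] v=[0.0000 0.0000 2.0000 -2.0000]
Step 4: x=[4.0000 7.0000 10.0000 12.0000] v=[0.0000 0.0000 0.0000 0.0000]
Step 5: x=[4.0000 7.0000 9.0000 13.0000] v=[0.0000 0.0000 -2.0000 2.0000]
Step 6: x=[4.0000 6.0000 10.0000 13.0000] v=[0.0000 -2.0000 2.0000 0.0000]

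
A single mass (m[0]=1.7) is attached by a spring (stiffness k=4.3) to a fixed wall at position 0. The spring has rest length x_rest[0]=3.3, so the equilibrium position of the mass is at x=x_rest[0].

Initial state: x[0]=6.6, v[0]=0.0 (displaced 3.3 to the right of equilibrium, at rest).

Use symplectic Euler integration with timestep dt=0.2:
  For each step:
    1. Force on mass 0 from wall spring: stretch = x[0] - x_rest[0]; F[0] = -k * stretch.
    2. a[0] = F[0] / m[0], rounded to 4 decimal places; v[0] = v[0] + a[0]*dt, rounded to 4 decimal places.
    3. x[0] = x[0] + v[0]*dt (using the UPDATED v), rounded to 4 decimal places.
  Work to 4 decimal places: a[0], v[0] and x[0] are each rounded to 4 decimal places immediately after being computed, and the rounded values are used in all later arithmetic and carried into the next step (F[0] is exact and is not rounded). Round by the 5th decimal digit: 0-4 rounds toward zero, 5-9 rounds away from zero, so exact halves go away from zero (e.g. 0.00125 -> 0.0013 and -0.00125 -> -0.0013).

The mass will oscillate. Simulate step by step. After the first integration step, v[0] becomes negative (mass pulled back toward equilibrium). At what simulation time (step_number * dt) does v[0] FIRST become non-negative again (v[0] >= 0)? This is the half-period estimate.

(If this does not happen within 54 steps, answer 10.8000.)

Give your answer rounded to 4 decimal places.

Answer: 2.0000

Derivation:
Step 0: x=[6.6000] v=[0.0000]
Step 1: x=[6.2661] v=[-1.6694]
Step 2: x=[5.6321] v=[-3.1699]
Step 3: x=[4.7622] v=[-4.3497]
Step 4: x=[3.7443] v=[-5.0894]
Step 5: x=[2.6815] v=[-5.3142]
Step 6: x=[1.6812] v=[-5.0013]
Step 7: x=[0.8447] v=[-4.1824]
Step 8: x=[0.2566] v=[-2.9403]
Step 9: x=[-0.0235] v=[-1.4007]
Step 10: x=[0.0326] v=[0.2806]
First v>=0 after going negative at step 10, time=2.0000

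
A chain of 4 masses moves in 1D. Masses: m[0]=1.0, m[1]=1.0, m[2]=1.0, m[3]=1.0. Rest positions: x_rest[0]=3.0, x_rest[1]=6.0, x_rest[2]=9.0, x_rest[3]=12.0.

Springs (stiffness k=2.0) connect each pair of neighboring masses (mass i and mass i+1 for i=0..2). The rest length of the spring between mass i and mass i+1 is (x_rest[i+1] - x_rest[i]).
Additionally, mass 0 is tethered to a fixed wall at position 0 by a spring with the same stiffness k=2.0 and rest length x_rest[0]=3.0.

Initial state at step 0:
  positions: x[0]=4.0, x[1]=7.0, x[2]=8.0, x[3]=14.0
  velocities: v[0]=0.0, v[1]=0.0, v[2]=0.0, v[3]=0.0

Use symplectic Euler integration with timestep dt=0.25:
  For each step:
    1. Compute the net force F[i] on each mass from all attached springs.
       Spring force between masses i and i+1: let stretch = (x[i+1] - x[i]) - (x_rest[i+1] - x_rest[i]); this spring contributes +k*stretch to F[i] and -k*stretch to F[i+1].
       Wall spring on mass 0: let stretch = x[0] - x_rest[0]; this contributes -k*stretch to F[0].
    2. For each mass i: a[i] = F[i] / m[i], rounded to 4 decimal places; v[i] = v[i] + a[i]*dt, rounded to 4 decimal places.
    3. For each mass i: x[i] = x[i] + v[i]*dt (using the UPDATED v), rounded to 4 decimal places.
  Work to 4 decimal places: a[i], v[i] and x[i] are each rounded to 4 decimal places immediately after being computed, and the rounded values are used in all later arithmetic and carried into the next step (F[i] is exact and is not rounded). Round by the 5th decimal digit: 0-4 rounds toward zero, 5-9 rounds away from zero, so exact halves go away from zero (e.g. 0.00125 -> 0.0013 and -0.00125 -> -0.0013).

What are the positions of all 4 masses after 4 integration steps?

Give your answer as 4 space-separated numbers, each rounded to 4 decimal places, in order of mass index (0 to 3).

Answer: 2.8479 5.9795 11.3277 11.8274

Derivation:
Step 0: x=[4.0000 7.0000 8.0000 14.0000] v=[0.0000 0.0000 0.0000 0.0000]
Step 1: x=[3.8750 6.7500 8.6250 13.6250] v=[-0.5000 -1.0000 2.5000 -1.5000]
Step 2: x=[3.6250 6.3750 9.6406 13.0000] v=[-1.0000 -1.5000 4.0625 -2.5000]
Step 3: x=[3.2656 6.0645 10.6680 12.3301] v=[-1.4375 -1.2422 4.1094 -2.6797]
Step 4: x=[2.8479 5.9795 11.3277 11.8274] v=[-1.6709 -0.3399 2.6387 -2.0108]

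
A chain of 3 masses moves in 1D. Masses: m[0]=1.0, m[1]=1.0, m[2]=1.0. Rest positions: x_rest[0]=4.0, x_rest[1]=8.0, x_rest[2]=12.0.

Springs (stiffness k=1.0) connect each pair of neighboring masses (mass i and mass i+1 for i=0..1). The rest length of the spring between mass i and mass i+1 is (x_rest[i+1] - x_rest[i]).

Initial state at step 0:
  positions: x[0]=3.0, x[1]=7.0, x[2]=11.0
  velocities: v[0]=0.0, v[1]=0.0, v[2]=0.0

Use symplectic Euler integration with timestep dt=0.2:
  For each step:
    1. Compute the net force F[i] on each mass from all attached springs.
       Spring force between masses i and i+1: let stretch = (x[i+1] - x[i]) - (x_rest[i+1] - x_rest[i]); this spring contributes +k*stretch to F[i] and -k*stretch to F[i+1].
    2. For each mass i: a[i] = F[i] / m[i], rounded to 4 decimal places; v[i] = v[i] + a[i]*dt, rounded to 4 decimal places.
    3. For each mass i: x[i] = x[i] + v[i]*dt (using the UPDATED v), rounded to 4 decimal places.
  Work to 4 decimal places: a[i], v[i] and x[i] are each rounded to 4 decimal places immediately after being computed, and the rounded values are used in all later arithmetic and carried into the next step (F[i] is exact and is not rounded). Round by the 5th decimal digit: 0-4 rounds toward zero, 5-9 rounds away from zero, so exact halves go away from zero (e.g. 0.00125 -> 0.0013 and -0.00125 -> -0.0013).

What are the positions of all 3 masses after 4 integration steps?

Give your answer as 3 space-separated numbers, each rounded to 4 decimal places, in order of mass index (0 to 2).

Step 0: x=[3.0000 7.0000 11.0000] v=[0.0000 0.0000 0.0000]
Step 1: x=[3.0000 7.0000 11.0000] v=[0.0000 0.0000 0.0000]
Step 2: x=[3.0000 7.0000 11.0000] v=[0.0000 0.0000 0.0000]
Step 3: x=[3.0000 7.0000 11.0000] v=[0.0000 0.0000 0.0000]
Step 4: x=[3.0000 7.0000 11.0000] v=[0.0000 0.0000 0.0000]

Answer: 3.0000 7.0000 11.0000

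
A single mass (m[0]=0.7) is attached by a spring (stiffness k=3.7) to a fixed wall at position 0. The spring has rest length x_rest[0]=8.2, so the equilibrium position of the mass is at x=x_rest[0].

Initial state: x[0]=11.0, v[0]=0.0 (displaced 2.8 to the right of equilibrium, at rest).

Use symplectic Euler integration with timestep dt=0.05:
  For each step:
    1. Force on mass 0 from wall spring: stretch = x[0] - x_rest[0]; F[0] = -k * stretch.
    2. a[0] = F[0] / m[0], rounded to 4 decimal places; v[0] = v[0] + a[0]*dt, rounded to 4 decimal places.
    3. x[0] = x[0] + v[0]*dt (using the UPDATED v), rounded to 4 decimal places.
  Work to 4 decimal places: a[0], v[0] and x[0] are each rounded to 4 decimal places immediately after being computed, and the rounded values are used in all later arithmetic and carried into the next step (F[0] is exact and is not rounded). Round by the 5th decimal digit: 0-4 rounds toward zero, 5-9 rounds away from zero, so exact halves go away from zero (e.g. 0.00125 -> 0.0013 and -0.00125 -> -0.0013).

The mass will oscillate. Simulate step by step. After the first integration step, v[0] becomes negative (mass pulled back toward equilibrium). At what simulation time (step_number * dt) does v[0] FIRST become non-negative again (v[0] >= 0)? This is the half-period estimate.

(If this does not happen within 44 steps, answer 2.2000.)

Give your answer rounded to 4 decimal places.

Step 0: x=[11.0000] v=[0.0000]
Step 1: x=[10.9630] v=[-0.7400]
Step 2: x=[10.8895] v=[-1.4702]
Step 3: x=[10.7805] v=[-2.1810]
Step 4: x=[10.6374] v=[-2.8630]
Step 5: x=[10.4620] v=[-3.5072]
Step 6: x=[10.2568] v=[-4.1050]
Step 7: x=[10.0244] v=[-4.6486]
Step 8: x=[9.7679] v=[-5.1308]
Step 9: x=[9.4906] v=[-5.5452]
Step 10: x=[9.1963] v=[-5.8863]
Step 11: x=[8.8888] v=[-6.1496]
Step 12: x=[8.5722] v=[-6.3316]
Step 13: x=[8.2507] v=[-6.4300]
Step 14: x=[7.9285] v=[-6.4434]
Step 15: x=[7.6099] v=[-6.3716]
Step 16: x=[7.2991] v=[-6.2156]
Step 17: x=[7.0002] v=[-5.9775]
Step 18: x=[6.7172] v=[-5.6604]
Step 19: x=[6.4538] v=[-5.2685]
Step 20: x=[6.2135] v=[-4.8070]
Step 21: x=[5.9994] v=[-4.2820]
Step 22: x=[5.8144] v=[-3.7004]
Step 23: x=[5.6609] v=[-3.0699]
Step 24: x=[5.5410] v=[-2.3989]
Step 25: x=[5.4562] v=[-1.6962]
Step 26: x=[5.4076] v=[-0.9711]
Step 27: x=[5.3959] v=[-0.2331]
Step 28: x=[5.4213] v=[0.5080]
First v>=0 after going negative at step 28, time=1.4000

Answer: 1.4000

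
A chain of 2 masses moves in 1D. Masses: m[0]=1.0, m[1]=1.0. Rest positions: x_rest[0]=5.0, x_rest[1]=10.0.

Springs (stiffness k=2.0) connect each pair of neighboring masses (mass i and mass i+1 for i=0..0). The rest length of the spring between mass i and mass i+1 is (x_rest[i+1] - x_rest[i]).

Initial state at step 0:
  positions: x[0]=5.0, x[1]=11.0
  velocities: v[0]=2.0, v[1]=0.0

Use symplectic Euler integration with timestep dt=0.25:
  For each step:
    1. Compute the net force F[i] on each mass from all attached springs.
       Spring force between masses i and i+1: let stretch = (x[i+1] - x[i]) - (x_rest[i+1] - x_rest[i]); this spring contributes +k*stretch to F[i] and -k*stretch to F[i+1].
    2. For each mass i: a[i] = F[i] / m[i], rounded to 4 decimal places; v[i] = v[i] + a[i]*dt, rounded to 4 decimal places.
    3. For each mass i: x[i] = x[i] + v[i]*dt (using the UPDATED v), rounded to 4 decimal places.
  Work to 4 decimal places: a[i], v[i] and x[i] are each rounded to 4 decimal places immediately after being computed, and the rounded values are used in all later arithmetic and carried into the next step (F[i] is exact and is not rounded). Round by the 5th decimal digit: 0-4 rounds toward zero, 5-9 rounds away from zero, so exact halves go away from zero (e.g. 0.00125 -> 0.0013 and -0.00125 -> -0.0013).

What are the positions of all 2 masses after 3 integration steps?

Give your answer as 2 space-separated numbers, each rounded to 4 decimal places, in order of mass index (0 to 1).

Answer: 6.8673 10.6329

Derivation:
Step 0: x=[5.0000 11.0000] v=[2.0000 0.0000]
Step 1: x=[5.6250 10.8750] v=[2.5000 -0.5000]
Step 2: x=[6.2813 10.7188] v=[2.6250 -0.6250]
Step 3: x=[6.8673 10.6329] v=[2.3438 -0.3438]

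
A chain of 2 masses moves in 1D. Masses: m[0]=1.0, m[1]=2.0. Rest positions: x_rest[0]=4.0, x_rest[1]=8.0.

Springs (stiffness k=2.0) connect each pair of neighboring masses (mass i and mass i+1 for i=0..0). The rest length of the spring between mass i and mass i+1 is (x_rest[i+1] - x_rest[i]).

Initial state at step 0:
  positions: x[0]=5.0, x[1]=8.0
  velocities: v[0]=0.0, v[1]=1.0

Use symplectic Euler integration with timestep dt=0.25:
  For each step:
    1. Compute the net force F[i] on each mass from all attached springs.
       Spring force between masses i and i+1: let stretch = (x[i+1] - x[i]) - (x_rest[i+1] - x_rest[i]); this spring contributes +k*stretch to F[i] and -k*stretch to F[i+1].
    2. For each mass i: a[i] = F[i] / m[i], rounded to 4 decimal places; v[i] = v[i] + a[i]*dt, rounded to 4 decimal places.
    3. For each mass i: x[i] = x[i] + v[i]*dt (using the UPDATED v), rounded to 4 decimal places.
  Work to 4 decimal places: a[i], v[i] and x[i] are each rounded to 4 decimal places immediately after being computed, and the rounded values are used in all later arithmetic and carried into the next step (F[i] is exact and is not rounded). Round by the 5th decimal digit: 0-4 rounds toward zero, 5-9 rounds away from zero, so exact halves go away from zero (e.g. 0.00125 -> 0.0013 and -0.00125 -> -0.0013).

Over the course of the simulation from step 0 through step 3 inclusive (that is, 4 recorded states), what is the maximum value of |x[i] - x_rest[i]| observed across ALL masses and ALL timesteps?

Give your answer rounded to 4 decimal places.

Answer: 1.0091

Derivation:
Step 0: x=[5.0000 8.0000] v=[0.0000 1.0000]
Step 1: x=[4.8750 8.3125] v=[-0.5000 1.2500]
Step 2: x=[4.6797 8.6602] v=[-0.7813 1.3906]
Step 3: x=[4.4819 9.0091] v=[-0.7911 1.3955]
Max displacement = 1.0091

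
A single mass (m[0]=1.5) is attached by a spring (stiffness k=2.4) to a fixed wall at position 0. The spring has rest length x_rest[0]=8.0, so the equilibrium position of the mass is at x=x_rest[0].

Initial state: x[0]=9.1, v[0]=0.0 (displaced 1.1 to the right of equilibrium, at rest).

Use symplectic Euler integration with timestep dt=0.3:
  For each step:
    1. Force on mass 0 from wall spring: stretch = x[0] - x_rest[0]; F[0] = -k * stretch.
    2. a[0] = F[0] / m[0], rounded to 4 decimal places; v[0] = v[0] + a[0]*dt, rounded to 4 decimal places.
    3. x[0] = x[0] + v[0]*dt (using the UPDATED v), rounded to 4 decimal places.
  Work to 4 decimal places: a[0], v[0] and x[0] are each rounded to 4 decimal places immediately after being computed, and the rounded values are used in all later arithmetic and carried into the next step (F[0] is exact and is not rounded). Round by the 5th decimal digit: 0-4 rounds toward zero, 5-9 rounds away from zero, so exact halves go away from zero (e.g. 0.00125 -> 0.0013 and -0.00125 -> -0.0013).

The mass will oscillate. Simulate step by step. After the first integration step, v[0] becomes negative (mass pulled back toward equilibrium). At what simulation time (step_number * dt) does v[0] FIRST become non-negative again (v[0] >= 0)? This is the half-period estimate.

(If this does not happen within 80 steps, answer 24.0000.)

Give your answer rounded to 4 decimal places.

Answer: 2.7000

Derivation:
Step 0: x=[9.1000] v=[0.0000]
Step 1: x=[8.9416] v=[-0.5280]
Step 2: x=[8.6476] v=[-0.9800]
Step 3: x=[8.2603] v=[-1.2909]
Step 4: x=[7.8355] v=[-1.4159]
Step 5: x=[7.4344] v=[-1.3369]
Step 6: x=[7.1148] v=[-1.0654]
Step 7: x=[6.9227] v=[-0.6405]
Step 8: x=[6.8857] v=[-0.1234]
Step 9: x=[7.0092] v=[0.4115]
First v>=0 after going negative at step 9, time=2.7000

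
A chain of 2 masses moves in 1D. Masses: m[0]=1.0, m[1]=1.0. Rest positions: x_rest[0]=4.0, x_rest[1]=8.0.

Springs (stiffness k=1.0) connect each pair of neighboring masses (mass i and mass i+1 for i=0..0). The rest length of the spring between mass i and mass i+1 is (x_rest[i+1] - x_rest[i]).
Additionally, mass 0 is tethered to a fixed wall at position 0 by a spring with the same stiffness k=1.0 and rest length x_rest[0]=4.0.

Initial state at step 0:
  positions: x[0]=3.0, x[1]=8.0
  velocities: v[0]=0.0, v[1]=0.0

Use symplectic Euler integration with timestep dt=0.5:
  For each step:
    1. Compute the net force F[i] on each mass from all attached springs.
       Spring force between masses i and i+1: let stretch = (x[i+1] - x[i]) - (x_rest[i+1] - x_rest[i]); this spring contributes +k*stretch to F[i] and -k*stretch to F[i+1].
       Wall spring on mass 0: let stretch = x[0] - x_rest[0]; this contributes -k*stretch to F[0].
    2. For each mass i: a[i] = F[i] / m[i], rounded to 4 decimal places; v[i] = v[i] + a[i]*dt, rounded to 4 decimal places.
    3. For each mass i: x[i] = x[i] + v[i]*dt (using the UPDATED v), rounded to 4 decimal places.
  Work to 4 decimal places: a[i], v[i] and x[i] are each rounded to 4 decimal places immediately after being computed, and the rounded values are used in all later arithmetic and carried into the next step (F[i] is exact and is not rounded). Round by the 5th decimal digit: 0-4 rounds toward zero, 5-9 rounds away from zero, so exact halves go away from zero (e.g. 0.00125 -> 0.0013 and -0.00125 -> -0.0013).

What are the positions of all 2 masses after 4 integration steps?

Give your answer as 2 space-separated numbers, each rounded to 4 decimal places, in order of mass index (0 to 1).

Answer: 4.6016 7.5196

Derivation:
Step 0: x=[3.0000 8.0000] v=[0.0000 0.0000]
Step 1: x=[3.5000 7.7500] v=[1.0000 -0.5000]
Step 2: x=[4.1875 7.4375] v=[1.3750 -0.6250]
Step 3: x=[4.6407 7.3125] v=[0.9063 -0.2500]
Step 4: x=[4.6016 7.5196] v=[-0.0782 0.4141]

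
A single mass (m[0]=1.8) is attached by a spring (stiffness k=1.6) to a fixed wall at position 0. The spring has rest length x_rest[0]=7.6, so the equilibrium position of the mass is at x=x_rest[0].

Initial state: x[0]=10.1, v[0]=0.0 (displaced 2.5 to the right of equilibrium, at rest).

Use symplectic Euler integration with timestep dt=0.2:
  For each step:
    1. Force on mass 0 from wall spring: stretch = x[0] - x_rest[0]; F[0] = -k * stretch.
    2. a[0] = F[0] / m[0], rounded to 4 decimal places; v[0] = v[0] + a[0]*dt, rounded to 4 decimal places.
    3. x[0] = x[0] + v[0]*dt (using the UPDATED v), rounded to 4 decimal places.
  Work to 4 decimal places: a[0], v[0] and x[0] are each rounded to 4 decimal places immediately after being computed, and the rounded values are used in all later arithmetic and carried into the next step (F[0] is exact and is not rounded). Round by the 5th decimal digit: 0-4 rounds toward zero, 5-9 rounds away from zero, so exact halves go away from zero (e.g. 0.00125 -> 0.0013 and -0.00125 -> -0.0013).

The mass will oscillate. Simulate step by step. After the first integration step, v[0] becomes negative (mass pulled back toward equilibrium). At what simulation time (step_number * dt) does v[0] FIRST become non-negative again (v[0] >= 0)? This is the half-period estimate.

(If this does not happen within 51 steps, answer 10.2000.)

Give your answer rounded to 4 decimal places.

Answer: 3.4000

Derivation:
Step 0: x=[10.1000] v=[0.0000]
Step 1: x=[10.0111] v=[-0.4444]
Step 2: x=[9.8365] v=[-0.8730]
Step 3: x=[9.5824] v=[-1.2706]
Step 4: x=[9.2578] v=[-1.6230]
Step 5: x=[8.8743] v=[-1.9177]
Step 6: x=[8.4455] v=[-2.1442]
Step 7: x=[7.9866] v=[-2.2945]
Step 8: x=[7.5140] v=[-2.3632]
Step 9: x=[7.0444] v=[-2.3479]
Step 10: x=[6.5946] v=[-2.2491]
Step 11: x=[6.1805] v=[-2.0704]
Step 12: x=[5.8169] v=[-1.8180]
Step 13: x=[5.5167] v=[-1.5010]
Step 14: x=[5.2906] v=[-1.1306]
Step 15: x=[5.1466] v=[-0.7200]
Step 16: x=[5.0898] v=[-0.2838]
Step 17: x=[5.1223] v=[0.1625]
First v>=0 after going negative at step 17, time=3.4000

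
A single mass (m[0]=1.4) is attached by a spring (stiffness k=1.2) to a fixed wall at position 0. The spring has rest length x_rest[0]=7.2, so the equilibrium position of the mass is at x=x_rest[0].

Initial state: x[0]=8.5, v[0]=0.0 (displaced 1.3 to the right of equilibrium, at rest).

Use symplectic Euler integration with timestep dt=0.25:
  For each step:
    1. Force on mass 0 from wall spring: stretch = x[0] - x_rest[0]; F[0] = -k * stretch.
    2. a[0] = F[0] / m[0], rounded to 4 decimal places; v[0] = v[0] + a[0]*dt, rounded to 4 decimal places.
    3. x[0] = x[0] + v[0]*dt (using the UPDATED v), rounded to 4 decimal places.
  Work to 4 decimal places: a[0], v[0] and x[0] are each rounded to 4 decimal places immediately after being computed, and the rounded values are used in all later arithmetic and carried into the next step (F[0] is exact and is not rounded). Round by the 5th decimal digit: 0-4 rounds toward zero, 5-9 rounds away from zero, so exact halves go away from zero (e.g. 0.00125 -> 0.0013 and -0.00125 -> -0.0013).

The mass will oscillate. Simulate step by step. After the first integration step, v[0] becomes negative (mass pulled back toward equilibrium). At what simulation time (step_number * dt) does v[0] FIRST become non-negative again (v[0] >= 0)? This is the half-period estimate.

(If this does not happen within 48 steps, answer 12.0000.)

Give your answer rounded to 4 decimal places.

Answer: 3.5000

Derivation:
Step 0: x=[8.5000] v=[0.0000]
Step 1: x=[8.4304] v=[-0.2786]
Step 2: x=[8.2948] v=[-0.5423]
Step 3: x=[8.1006] v=[-0.7769]
Step 4: x=[7.8581] v=[-0.9699]
Step 5: x=[7.5804] v=[-1.1109]
Step 6: x=[7.2823] v=[-1.1924]
Step 7: x=[6.9798] v=[-1.2100]
Step 8: x=[6.6891] v=[-1.1628]
Step 9: x=[6.4258] v=[-1.0533]
Step 10: x=[6.2040] v=[-0.8874]
Step 11: x=[6.0355] v=[-0.6740]
Step 12: x=[5.9294] v=[-0.4245]
Step 13: x=[5.8914] v=[-0.1522]
Step 14: x=[5.9235] v=[0.1282]
First v>=0 after going negative at step 14, time=3.5000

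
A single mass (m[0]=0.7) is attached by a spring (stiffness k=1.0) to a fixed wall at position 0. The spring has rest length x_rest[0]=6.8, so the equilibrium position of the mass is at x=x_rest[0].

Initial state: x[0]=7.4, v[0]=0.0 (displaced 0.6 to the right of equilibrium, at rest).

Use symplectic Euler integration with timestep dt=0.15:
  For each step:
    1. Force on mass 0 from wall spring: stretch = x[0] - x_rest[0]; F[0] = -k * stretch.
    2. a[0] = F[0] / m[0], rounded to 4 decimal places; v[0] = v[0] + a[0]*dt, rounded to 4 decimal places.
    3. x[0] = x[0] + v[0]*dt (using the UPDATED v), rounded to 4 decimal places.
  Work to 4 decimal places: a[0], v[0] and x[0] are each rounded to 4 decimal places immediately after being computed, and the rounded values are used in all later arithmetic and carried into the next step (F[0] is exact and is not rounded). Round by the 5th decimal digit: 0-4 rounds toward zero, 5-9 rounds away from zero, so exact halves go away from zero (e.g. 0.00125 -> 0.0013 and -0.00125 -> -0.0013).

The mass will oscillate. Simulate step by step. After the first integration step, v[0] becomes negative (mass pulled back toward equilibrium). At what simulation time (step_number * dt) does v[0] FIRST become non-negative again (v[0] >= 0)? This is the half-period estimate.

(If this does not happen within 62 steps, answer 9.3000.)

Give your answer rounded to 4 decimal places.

Answer: 2.7000

Derivation:
Step 0: x=[7.4000] v=[0.0000]
Step 1: x=[7.3807] v=[-0.1286]
Step 2: x=[7.3428] v=[-0.2530]
Step 3: x=[7.2874] v=[-0.3693]
Step 4: x=[7.2163] v=[-0.4737]
Step 5: x=[7.1319] v=[-0.5629]
Step 6: x=[7.0368] v=[-0.6340]
Step 7: x=[6.9341] v=[-0.6847]
Step 8: x=[6.8271] v=[-0.7134]
Step 9: x=[6.7192] v=[-0.7192]
Step 10: x=[6.6139] v=[-0.7019]
Step 11: x=[6.5146] v=[-0.6620]
Step 12: x=[6.4245] v=[-0.6008]
Step 13: x=[6.3465] v=[-0.5203]
Step 14: x=[6.2830] v=[-0.4231]
Step 15: x=[6.2362] v=[-0.3123]
Step 16: x=[6.2075] v=[-0.1915]
Step 17: x=[6.1978] v=[-0.0645]
Step 18: x=[6.2075] v=[0.0645]
First v>=0 after going negative at step 18, time=2.7000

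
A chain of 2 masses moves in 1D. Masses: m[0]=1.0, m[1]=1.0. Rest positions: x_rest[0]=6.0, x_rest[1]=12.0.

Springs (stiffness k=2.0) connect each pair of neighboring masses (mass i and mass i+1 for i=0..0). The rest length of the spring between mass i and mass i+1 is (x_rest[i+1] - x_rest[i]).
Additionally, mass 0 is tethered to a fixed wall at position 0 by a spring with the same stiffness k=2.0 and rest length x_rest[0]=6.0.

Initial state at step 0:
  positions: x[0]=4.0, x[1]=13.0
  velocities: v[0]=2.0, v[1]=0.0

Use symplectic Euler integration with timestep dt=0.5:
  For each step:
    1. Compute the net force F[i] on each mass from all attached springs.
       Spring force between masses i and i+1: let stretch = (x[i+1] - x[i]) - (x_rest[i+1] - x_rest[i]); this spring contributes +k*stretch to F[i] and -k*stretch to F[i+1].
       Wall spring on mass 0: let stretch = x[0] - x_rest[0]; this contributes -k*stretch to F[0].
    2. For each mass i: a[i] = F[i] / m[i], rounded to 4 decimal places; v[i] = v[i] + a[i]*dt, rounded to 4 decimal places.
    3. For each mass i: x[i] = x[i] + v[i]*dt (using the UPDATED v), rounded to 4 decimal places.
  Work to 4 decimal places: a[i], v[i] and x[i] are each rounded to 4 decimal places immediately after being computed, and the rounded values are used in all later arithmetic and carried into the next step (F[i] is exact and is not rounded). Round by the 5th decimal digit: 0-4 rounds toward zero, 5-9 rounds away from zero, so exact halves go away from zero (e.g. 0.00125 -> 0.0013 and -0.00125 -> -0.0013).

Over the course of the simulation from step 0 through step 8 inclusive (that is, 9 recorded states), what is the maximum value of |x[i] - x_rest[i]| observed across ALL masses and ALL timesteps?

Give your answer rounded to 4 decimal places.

Step 0: x=[4.0000 13.0000] v=[2.0000 0.0000]
Step 1: x=[7.5000 11.5000] v=[7.0000 -3.0000]
Step 2: x=[9.2500 11.0000] v=[3.5000 -1.0000]
Step 3: x=[7.2500 12.6250] v=[-4.0000 3.2500]
Step 4: x=[4.3125 14.5625] v=[-5.8750 3.8750]
Step 5: x=[4.3438 14.3750] v=[0.0625 -0.3750]
Step 6: x=[7.2188 12.1719] v=[5.7499 -4.4062]
Step 7: x=[8.9609 10.4923] v=[3.4842 -3.3593]
Step 8: x=[6.9883 11.0470] v=[-3.9453 1.1093]
Max displacement = 3.2500

Answer: 3.2500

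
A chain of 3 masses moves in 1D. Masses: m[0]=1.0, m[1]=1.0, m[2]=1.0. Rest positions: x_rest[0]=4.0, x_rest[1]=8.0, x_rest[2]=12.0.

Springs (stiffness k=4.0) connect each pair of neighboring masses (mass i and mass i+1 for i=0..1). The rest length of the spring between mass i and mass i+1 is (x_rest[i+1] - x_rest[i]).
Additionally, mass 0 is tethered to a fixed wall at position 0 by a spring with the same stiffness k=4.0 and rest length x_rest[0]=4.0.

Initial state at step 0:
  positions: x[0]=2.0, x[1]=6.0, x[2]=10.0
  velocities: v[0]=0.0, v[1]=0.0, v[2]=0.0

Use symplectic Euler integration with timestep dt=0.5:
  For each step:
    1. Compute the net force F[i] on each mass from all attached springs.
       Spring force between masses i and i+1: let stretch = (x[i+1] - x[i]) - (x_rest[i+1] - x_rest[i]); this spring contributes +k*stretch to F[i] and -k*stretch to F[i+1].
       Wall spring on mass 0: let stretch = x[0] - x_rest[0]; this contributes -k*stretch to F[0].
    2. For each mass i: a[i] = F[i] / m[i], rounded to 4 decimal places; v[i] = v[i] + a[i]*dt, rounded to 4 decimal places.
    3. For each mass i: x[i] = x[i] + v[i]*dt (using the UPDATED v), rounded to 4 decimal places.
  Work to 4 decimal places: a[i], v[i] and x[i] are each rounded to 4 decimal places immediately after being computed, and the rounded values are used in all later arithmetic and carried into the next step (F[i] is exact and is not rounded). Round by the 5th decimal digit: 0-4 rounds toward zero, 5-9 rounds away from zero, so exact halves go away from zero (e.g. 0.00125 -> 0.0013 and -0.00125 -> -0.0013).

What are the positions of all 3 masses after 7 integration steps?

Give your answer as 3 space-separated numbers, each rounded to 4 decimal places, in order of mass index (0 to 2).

Step 0: x=[2.0000 6.0000 10.0000] v=[0.0000 0.0000 0.0000]
Step 1: x=[4.0000 6.0000 10.0000] v=[4.0000 0.0000 0.0000]
Step 2: x=[4.0000 8.0000 10.0000] v=[0.0000 4.0000 0.0000]
Step 3: x=[4.0000 8.0000 12.0000] v=[0.0000 0.0000 4.0000]
Step 4: x=[4.0000 8.0000 14.0000] v=[0.0000 0.0000 4.0000]
Step 5: x=[4.0000 10.0000 14.0000] v=[0.0000 4.0000 0.0000]
Step 6: x=[6.0000 10.0000 14.0000] v=[4.0000 0.0000 0.0000]
Step 7: x=[6.0000 10.0000 14.0000] v=[0.0000 0.0000 0.0000]

Answer: 6.0000 10.0000 14.0000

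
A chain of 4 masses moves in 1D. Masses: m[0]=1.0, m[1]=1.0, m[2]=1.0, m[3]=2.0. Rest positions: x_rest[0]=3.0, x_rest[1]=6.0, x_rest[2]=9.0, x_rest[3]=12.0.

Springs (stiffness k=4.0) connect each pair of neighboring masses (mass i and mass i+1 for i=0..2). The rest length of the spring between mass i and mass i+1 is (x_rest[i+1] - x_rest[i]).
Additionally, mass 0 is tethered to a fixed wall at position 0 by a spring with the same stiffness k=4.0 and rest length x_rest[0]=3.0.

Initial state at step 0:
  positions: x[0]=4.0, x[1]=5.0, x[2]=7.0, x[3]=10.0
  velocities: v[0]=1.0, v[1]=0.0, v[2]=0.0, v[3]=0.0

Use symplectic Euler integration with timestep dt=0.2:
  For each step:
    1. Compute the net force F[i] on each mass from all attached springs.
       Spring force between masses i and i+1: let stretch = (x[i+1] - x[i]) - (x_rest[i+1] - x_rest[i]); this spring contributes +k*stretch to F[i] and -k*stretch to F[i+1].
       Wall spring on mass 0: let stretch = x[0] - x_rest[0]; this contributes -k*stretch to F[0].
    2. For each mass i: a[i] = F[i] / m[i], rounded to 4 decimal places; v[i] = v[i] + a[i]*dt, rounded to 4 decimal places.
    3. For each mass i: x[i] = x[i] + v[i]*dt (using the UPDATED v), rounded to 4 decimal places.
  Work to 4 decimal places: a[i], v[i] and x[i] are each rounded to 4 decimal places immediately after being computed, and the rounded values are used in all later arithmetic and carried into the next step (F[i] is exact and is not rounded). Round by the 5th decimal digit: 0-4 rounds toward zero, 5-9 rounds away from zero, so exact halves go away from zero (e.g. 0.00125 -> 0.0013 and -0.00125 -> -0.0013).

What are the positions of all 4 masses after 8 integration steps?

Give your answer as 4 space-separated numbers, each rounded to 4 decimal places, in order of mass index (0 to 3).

Answer: 2.6312 4.5796 8.1416 11.3990

Derivation:
Step 0: x=[4.0000 5.0000 7.0000 10.0000] v=[1.0000 0.0000 0.0000 0.0000]
Step 1: x=[3.7200 5.1600 7.1600 10.0000] v=[-1.4000 0.8000 0.8000 0.0000]
Step 2: x=[3.0752 5.4096 7.4544 10.0128] v=[-3.2240 1.2480 1.4720 0.0640]
Step 3: x=[2.3119 5.6129 7.8310 10.0609] v=[-3.8166 1.0163 1.8829 0.2406]
Step 4: x=[1.7068 5.6429 8.2095 10.1706] v=[-3.0253 0.1500 1.8923 0.5486]
Step 5: x=[1.4584 5.4538 8.4911 10.3634] v=[-1.2419 -0.9456 1.4079 0.9642]
Step 6: x=[1.6159 5.1114 8.5863 10.6465] v=[0.7877 -1.7121 0.4759 1.4153]
Step 7: x=[2.0742 4.7657 8.4551 11.0047] v=[2.2914 -1.7286 -0.6559 1.7912]
Step 8: x=[2.6312 4.5796 8.1416 11.3990] v=[2.7852 -0.9303 -1.5677 1.9714]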